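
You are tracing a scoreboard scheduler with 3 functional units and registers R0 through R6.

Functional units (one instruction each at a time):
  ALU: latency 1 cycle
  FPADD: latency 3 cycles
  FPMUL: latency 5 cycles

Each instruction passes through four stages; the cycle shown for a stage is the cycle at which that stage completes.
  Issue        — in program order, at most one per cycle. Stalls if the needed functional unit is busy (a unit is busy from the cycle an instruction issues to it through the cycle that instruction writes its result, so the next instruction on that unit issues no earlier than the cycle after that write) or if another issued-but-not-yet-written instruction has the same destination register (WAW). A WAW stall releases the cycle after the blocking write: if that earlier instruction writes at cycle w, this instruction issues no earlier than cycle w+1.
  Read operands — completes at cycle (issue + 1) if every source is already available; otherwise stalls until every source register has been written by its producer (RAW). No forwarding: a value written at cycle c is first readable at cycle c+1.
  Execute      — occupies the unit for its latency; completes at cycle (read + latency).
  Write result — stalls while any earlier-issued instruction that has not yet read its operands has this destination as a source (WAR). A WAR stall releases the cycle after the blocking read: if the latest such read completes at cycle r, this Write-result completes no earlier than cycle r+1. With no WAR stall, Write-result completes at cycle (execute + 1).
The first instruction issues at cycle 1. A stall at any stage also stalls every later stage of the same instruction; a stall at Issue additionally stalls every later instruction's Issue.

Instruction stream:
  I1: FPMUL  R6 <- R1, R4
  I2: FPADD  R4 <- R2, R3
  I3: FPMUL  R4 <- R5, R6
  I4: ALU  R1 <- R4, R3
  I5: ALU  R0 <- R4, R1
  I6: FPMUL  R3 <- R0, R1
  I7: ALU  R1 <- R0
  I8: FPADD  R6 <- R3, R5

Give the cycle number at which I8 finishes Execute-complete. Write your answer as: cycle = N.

cycle = 34

cycle 1: issue I1 (FPMUL)
cycle 2: I1 read-ops · issue I2 (FPADD)
cycle 3: I2 read-ops
cycle 6: I2 finished on FPADD
cycle 7: I1 finished on FPMUL · I2→R4
cycle 8: I1→R6
cycle 9: issue I3 (FPMUL)
cycle 10: I3 read-ops · issue I4 (ALU)
cycle 15: I3 finished on FPMUL
cycle 16: I3→R4
cycle 17: I4 read-ops
cycle 18: I4 finished on ALU
cycle 19: I4→R1
cycle 20: issue I5 (ALU)
cycle 21: I5 read-ops · issue I6 (FPMUL)
cycle 22: I5 finished on ALU
cycle 23: I5→R0
cycle 24: I6 read-ops · issue I7 (ALU)
cycle 25: I7 read-ops · issue I8 (FPADD)
cycle 26: I7 finished on ALU
cycle 27: I7→R1
cycle 29: I6 finished on FPMUL
cycle 30: I6→R3
cycle 31: I8 read-ops
cycle 34: I8 finished on FPADD
cycle 35: I8→R6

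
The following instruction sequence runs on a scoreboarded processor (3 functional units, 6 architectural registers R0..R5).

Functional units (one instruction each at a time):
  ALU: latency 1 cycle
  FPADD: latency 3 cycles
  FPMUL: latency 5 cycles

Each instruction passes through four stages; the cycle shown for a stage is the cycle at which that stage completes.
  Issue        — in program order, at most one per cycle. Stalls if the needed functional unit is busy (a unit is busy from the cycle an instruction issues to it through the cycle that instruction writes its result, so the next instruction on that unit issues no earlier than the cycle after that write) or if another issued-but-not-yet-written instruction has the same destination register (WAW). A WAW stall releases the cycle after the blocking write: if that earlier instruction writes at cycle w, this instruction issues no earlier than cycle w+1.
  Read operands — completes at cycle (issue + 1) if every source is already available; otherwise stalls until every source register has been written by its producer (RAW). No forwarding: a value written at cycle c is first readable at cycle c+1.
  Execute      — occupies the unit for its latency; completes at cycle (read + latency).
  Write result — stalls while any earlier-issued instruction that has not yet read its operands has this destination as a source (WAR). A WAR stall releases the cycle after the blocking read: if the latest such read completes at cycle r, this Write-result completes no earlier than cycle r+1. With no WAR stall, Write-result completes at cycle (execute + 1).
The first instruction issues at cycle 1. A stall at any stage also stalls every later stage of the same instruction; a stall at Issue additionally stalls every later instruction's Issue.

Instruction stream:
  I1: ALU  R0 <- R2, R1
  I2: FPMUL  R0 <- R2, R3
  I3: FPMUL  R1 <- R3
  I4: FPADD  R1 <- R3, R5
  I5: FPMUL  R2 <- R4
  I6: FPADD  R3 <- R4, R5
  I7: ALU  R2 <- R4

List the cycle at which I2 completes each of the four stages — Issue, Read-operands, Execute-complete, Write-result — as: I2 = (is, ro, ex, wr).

I2 = (5, 6, 11, 12)

I1: IS=1 RO=2 EX=3 WR=4
I2: IS=5 RO=6 EX=11 WR=12  [WAW R0: wait I1 write@4]
I3: IS=13 RO=14 EX=19 WR=20  [struct: FPMUL busy until I2 writes@12]
I4: IS=21 RO=22 EX=25 WR=26  [WAW R1: wait I3 write@20]
I5: IS=22 RO=23 EX=28 WR=29
I6: IS=27 RO=28 EX=31 WR=32  [struct: FPADD busy until I4 writes@26]
I7: IS=30 RO=31 EX=32 WR=33  [WAW R2: wait I5 write@29]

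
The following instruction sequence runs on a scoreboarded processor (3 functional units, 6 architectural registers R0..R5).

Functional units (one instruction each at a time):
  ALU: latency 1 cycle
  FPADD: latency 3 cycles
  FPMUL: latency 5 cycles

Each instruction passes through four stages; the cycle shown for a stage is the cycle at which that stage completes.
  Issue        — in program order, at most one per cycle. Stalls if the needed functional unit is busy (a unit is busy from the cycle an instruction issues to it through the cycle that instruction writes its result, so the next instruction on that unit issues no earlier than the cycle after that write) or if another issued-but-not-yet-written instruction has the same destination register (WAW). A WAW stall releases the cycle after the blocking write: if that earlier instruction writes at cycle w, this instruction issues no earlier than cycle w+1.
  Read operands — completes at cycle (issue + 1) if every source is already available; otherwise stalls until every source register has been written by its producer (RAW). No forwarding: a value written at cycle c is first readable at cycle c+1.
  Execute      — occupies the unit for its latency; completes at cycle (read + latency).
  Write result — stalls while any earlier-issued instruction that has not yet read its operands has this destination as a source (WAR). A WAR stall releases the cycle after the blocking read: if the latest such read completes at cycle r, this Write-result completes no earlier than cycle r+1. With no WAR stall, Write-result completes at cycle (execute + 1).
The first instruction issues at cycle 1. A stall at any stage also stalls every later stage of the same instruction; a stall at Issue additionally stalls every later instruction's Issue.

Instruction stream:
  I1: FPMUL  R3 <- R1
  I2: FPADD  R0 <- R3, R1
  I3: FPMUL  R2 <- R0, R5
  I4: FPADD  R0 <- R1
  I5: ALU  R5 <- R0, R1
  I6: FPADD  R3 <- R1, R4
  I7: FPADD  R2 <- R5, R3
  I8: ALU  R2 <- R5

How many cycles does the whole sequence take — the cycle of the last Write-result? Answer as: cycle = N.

cycle = 35

[1] issue I1 (FPMUL)
[2] I1 read-ops · issue I2 (FPADD)
[7] I1 finished on FPMUL
[8] I1→R3
[9] I2 read-ops · issue I3 (FPMUL)
[12] I2 finished on FPADD
[13] I2→R0
[14] I3 read-ops · issue I4 (FPADD)
[15] I4 read-ops · issue I5 (ALU)
[18] I4 finished on FPADD
[19] I3 finished on FPMUL · I4→R0
[20] I3→R2 · I5 read-ops · issue I6 (FPADD)
[21] I5 finished on ALU · I6 read-ops
[22] I5→R5
[24] I6 finished on FPADD
[25] I6→R3
[26] issue I7 (FPADD)
[27] I7 read-ops
[30] I7 finished on FPADD
[31] I7→R2
[32] issue I8 (ALU)
[33] I8 read-ops
[34] I8 finished on ALU
[35] I8→R2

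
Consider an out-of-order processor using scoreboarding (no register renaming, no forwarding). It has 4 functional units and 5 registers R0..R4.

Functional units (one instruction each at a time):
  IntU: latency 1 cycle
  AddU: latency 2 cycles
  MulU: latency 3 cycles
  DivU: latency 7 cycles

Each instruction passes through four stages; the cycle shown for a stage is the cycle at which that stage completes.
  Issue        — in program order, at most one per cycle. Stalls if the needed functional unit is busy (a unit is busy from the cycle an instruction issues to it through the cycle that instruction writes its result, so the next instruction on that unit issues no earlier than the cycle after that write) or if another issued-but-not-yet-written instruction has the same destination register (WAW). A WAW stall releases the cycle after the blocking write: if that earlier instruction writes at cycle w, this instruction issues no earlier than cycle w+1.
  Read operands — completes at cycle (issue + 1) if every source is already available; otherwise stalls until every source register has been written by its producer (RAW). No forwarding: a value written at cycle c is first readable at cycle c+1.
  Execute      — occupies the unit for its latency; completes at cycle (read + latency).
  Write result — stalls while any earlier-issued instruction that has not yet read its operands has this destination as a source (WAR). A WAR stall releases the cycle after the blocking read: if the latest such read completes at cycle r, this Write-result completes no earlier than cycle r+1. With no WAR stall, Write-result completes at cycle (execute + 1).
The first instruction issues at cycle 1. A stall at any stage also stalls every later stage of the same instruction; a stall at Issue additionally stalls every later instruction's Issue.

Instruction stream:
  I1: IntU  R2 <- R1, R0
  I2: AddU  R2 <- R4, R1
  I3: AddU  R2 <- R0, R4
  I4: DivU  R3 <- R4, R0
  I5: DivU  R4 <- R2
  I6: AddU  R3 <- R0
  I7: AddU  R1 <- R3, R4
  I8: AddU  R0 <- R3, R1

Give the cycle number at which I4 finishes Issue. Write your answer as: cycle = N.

cycle = 11

  I1 | 1 | 2 | 3 | 4
  I2 | 5 | 6 | 8 | 9   WAW R2: wait I1 write@4
  I3 | 10 | 11 | 13 | 14   struct: AddU busy until I2 writes@9
  I4 | 11 | 12 | 19 | 20
  I5 | 21 | 22 | 29 | 30   struct: DivU busy until I4 writes@20
  I6 | 22 | 23 | 25 | 26
  I7 | 27 | 31 | 33 | 34   struct: AddU busy until I6 writes@26 · RAW R4: wait I5 write@30
  I8 | 35 | 36 | 38 | 39   struct: AddU busy until I7 writes@34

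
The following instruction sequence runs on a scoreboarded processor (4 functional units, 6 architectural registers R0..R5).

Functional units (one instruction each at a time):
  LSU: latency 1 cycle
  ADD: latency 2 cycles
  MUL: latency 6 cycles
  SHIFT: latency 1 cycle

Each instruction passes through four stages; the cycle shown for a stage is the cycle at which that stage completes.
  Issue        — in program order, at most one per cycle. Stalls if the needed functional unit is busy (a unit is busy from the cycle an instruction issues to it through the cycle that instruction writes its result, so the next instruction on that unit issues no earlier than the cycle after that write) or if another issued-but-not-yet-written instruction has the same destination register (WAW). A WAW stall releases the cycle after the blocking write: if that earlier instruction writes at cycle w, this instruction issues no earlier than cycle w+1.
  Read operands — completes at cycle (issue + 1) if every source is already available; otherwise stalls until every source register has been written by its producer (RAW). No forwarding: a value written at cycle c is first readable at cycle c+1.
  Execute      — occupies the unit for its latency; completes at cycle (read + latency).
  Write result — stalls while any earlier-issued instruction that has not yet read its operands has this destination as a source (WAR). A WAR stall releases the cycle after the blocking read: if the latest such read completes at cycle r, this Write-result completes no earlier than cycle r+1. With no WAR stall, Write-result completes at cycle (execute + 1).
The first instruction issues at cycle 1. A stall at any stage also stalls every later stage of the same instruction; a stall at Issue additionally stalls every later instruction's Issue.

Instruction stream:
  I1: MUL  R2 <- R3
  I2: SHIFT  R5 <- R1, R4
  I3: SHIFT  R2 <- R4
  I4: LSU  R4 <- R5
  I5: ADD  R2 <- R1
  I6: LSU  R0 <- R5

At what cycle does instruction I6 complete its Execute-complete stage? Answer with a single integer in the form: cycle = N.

t=1  I1→MUL
t=2  I1 RO; I2→SHIFT
t=3  I2 RO
t=4  I2 EX
t=5  I2 WR R5
t=8  I1 EX
t=9  I1 WR R2
t=10  I3→SHIFT
t=11  I3 RO; I4→LSU
t=12  I3 EX; I4 RO
t=13  I3 WR R2; I4 EX
t=14  I4 WR R4; I5→ADD
t=15  I5 RO; I6→LSU
t=16  I6 RO
t=17  I5 EX; I6 EX
t=18  I5 WR R2; I6 WR R0

cycle = 17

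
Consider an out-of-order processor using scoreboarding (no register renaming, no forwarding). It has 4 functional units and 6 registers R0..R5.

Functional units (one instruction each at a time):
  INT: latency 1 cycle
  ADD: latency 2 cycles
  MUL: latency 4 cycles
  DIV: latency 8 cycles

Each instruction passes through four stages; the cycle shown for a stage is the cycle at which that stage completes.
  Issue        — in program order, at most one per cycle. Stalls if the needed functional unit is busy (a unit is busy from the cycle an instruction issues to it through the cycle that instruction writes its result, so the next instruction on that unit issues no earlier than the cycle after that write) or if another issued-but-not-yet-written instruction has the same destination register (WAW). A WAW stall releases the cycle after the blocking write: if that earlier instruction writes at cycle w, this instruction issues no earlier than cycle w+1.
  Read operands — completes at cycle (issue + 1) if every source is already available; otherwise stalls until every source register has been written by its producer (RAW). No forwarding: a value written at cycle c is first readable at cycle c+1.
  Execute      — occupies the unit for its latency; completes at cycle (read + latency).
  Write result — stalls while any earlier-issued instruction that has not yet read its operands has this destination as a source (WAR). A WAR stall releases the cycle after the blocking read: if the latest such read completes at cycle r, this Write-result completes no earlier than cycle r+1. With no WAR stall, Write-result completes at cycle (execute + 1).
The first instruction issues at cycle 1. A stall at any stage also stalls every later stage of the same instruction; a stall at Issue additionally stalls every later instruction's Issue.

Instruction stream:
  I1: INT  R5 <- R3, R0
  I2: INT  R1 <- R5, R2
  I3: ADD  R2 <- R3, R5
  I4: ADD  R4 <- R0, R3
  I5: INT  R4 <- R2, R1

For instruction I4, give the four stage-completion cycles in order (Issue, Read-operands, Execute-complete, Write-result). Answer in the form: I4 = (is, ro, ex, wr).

  I1 | 1 | 2 | 3 | 4
  I2 | 5 | 6 | 7 | 8   struct: INT busy until I1 writes@4
  I3 | 6 | 7 | 9 | 10
  I4 | 11 | 12 | 14 | 15   struct: ADD busy until I3 writes@10
  I5 | 16 | 17 | 18 | 19   WAW R4: wait I4 write@15

I4 = (11, 12, 14, 15)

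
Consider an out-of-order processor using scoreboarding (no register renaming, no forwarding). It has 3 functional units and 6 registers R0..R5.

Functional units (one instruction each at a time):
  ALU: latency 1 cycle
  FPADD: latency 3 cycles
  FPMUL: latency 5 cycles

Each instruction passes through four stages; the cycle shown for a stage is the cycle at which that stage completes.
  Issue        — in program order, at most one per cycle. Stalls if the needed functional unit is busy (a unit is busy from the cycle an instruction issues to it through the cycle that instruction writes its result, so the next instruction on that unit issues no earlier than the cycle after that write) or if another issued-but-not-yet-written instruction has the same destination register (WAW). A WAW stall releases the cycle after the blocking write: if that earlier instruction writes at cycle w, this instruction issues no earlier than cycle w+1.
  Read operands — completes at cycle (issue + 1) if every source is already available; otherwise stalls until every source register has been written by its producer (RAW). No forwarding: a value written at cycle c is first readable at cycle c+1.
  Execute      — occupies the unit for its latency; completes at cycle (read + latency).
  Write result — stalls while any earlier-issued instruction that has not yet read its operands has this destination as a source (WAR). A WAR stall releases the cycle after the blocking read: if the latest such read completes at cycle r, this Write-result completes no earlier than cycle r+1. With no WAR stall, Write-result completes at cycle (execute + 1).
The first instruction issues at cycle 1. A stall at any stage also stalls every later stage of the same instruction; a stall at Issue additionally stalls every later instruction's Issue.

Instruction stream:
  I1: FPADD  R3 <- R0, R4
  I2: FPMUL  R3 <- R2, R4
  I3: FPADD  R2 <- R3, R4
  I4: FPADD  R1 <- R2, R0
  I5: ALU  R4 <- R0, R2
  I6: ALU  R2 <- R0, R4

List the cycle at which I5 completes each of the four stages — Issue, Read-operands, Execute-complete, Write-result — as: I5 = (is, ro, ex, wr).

I1 -> (1, 2, 5, 6)
I2 -> (7, 8, 13, 14)  // WAW R3: wait I1 write@6
I3 -> (8, 15, 18, 19)  // RAW R3: wait I2 write@14
I4 -> (20, 21, 24, 25)  // struct: FPADD busy until I3 writes@19
I5 -> (21, 22, 23, 24)
I6 -> (25, 26, 27, 28)  // struct: ALU busy until I5 writes@24

I5 = (21, 22, 23, 24)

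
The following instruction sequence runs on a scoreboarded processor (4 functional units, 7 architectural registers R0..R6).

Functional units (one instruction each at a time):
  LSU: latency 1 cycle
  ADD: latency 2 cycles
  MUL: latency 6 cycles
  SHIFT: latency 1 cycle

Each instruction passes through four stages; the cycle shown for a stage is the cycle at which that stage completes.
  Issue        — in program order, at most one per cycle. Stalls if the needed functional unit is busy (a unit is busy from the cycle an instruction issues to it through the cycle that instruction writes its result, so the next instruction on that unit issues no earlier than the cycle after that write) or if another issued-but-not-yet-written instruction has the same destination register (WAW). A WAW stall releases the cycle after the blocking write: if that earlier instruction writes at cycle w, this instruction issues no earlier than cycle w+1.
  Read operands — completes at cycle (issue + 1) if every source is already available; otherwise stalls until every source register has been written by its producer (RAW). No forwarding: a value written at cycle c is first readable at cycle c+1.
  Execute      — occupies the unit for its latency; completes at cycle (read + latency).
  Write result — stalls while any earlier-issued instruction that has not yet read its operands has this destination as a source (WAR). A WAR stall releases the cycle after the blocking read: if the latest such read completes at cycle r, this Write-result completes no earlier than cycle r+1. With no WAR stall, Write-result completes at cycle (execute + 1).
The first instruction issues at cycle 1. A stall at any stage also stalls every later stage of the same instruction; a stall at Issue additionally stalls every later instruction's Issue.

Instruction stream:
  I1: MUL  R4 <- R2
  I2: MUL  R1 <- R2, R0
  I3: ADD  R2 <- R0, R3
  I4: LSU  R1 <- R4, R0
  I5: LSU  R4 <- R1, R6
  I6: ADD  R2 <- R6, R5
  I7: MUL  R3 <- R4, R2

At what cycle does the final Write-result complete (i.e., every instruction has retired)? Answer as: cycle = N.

cycle = 36

[I1] 1/2/8/9
[I2] 10/11/17/18  (struct: MUL busy until I1 writes@9)
[I3] 11/12/14/15
[I4] 19/20/21/22  (WAW R1: wait I2 write@18)
[I5] 23/24/25/26  (struct: LSU busy until I4 writes@22)
[I6] 24/25/27/28
[I7] 25/29/35/36  (RAW R2: wait I6 write@28)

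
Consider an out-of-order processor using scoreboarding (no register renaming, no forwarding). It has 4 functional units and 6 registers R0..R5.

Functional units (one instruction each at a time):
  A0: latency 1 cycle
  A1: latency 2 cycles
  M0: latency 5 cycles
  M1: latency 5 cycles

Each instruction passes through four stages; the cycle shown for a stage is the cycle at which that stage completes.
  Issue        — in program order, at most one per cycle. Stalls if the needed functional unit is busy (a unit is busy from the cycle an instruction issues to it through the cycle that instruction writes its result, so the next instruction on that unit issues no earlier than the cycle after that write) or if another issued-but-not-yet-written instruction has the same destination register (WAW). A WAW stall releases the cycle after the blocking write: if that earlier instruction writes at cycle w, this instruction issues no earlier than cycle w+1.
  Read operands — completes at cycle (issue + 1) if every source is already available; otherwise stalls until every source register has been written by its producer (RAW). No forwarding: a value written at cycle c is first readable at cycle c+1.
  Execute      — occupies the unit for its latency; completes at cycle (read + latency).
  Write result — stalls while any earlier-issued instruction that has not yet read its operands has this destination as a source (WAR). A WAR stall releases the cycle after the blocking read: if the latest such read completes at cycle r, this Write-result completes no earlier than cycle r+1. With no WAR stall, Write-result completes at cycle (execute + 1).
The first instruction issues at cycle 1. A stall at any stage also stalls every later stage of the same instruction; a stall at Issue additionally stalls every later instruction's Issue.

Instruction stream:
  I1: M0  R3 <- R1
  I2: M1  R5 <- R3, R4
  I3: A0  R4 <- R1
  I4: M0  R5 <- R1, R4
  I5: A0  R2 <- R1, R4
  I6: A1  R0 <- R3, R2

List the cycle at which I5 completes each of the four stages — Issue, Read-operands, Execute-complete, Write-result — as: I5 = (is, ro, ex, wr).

I1 -> (1, 2, 7, 8)
I2 -> (2, 9, 14, 15)  // RAW R3: wait I1 write@8
I3 -> (3, 4, 5, 10)  // WAR R4: wait I2 read@9
I4 -> (16, 17, 22, 23)  // WAW R5: wait I2 write@15
I5 -> (17, 18, 19, 20)
I6 -> (18, 21, 23, 24)  // RAW R2: wait I5 write@20

I5 = (17, 18, 19, 20)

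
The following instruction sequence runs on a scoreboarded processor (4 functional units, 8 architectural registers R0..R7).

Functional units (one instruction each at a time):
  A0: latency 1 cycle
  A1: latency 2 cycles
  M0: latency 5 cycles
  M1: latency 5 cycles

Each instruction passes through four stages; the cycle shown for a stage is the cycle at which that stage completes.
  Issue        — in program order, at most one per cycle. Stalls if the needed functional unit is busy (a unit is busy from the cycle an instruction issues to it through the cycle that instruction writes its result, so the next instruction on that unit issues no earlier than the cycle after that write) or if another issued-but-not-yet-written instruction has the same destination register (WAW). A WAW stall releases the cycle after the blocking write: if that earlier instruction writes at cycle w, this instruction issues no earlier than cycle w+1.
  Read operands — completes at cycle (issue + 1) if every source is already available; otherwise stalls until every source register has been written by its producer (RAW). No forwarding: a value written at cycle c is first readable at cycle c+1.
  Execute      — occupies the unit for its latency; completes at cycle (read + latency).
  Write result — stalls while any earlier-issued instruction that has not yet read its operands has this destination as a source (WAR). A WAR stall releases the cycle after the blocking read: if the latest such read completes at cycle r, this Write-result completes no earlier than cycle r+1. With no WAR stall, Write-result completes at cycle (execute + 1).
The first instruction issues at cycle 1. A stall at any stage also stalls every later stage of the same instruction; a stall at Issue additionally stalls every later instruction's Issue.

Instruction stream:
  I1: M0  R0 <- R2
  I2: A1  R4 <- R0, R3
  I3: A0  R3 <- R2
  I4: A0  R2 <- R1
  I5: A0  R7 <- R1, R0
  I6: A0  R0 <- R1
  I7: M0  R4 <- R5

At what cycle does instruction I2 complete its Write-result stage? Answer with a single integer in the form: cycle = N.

cycle 1: I1 dispatched to M0
cycle 2: I1 operands ready | I2 dispatched to A1
cycle 3: I3 dispatched to A0
cycle 4: I3 operands ready
cycle 5: I3 complete
cycle 7: I1 complete
cycle 8: R0←I1
cycle 9: I2 operands ready
cycle 10: R3←I3
cycle 11: I2 complete | I4 dispatched to A0
cycle 12: R4←I2 | I4 operands ready
cycle 13: I4 complete
cycle 14: R2←I4
cycle 15: I5 dispatched to A0
cycle 16: I5 operands ready
cycle 17: I5 complete
cycle 18: R7←I5
cycle 19: I6 dispatched to A0
cycle 20: I6 operands ready | I7 dispatched to M0
cycle 21: I6 complete | I7 operands ready
cycle 22: R0←I6
cycle 26: I7 complete
cycle 27: R4←I7

cycle = 12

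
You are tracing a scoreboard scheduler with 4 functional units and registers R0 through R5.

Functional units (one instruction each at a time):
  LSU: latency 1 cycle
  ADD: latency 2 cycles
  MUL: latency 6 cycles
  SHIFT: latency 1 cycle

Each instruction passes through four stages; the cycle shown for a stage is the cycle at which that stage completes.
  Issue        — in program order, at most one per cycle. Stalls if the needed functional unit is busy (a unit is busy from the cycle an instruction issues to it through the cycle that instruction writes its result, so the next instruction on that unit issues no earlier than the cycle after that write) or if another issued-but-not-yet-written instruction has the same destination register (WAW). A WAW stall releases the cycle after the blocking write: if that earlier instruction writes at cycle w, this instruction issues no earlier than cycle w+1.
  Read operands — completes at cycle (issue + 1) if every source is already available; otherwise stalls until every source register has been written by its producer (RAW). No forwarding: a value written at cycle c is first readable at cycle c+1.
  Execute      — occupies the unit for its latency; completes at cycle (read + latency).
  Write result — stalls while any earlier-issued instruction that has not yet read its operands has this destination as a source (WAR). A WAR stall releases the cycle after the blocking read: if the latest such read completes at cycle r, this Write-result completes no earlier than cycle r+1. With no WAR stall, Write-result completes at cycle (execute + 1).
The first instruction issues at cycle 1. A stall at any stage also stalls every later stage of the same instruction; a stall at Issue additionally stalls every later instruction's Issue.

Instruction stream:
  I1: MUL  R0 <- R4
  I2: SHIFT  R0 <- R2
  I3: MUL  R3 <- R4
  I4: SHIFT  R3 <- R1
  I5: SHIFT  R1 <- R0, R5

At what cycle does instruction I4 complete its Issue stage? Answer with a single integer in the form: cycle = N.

cycle = 20

[I1] 1/2/8/9
[I2] 10/11/12/13  (WAW R0: wait I1 write@9)
[I3] 11/12/18/19
[I4] 20/21/22/23  (WAW R3: wait I3 write@19)
[I5] 24/25/26/27  (struct: SHIFT busy until I4 writes@23)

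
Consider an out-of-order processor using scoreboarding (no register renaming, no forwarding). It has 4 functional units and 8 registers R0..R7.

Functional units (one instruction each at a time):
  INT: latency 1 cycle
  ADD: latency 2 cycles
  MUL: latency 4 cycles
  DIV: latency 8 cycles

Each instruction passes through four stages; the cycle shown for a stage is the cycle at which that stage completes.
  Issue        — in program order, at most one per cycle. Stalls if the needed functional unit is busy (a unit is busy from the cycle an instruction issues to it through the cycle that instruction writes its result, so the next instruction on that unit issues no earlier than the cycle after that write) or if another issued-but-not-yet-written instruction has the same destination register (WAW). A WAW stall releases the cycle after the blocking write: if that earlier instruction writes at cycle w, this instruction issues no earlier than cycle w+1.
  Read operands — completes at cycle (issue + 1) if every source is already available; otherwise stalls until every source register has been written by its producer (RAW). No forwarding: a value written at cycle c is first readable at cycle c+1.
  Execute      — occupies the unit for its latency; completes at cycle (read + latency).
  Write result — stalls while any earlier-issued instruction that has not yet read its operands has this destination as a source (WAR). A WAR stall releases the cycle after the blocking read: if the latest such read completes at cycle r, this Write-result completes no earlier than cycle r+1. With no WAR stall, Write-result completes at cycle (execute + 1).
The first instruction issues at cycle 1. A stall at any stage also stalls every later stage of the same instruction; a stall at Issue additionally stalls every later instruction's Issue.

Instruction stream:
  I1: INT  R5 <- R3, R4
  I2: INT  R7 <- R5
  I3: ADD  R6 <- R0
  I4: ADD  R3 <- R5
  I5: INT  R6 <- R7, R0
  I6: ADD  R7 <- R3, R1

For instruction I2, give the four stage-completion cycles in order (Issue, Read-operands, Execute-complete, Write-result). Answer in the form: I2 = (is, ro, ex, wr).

t=1  issue I1 (INT)
t=2  I1 read-ops
t=3  I1 finished on INT
t=4  I1→R5
t=5  issue I2 (INT)
t=6  I2 read-ops · issue I3 (ADD)
t=7  I2 finished on INT · I3 read-ops
t=8  I2→R7
t=9  I3 finished on ADD
t=10  I3→R6
t=11  issue I4 (ADD)
t=12  I4 read-ops · issue I5 (INT)
t=13  I5 read-ops
t=14  I4 finished on ADD · I5 finished on INT
t=15  I4→R3 · I5→R6
t=16  issue I6 (ADD)
t=17  I6 read-ops
t=19  I6 finished on ADD
t=20  I6→R7

I2 = (5, 6, 7, 8)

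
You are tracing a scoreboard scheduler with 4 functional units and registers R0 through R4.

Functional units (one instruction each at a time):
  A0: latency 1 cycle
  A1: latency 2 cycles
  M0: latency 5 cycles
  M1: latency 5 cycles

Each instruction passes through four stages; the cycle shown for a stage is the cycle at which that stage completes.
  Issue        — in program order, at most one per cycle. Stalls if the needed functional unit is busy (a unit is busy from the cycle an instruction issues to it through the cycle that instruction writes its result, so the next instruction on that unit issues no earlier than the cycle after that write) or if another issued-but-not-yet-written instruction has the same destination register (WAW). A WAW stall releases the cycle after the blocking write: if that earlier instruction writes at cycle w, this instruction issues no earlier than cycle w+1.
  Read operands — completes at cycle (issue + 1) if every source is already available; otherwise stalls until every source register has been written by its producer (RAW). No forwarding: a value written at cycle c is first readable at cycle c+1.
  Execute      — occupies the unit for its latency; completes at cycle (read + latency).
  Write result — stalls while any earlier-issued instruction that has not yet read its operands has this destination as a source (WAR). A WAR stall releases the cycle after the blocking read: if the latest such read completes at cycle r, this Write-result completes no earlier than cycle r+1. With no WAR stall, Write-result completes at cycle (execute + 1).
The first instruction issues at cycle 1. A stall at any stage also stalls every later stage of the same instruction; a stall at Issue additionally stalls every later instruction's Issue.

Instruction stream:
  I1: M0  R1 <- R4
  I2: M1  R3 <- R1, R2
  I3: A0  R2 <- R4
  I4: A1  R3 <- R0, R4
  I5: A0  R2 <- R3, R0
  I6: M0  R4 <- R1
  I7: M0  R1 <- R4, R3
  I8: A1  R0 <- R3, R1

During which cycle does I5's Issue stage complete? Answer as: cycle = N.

[I1] 1/2/7/8
[I2] 2/9/14/15  (RAW R1: wait I1 write@8)
[I3] 3/4/5/10  (WAR R2: wait I2 read@9)
[I4] 16/17/19/20  (WAW R3: wait I2 write@15)
[I5] 17/21/22/23  (RAW R3: wait I4 write@20)
[I6] 18/19/24/25
[I7] 26/27/32/33  (struct: M0 busy until I6 writes@25)
[I8] 27/34/36/37  (RAW R1: wait I7 write@33)

cycle = 17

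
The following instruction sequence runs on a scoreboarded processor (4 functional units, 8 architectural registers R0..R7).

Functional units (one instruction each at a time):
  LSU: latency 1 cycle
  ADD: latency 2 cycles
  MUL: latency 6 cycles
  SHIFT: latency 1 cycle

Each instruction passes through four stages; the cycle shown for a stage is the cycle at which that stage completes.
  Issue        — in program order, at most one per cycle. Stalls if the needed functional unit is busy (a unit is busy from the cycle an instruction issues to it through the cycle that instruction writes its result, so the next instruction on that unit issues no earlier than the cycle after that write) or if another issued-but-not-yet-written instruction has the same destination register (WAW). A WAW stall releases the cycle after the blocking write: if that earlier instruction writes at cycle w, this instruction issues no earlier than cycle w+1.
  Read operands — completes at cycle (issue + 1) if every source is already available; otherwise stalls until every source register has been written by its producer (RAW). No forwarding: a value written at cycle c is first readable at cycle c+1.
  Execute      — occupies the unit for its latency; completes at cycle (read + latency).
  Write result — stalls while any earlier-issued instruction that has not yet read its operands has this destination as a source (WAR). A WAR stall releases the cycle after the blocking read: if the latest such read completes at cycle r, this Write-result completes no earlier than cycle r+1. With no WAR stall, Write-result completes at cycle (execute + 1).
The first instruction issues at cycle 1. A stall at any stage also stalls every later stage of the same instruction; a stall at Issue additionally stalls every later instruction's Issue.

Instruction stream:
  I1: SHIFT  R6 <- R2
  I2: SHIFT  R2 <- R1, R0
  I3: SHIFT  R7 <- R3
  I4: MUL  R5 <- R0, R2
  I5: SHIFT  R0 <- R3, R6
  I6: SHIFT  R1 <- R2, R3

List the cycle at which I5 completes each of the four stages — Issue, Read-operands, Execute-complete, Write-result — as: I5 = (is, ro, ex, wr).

  I1 | 1 | 2 | 3 | 4
  I2 | 5 | 6 | 7 | 8   struct: SHIFT busy until I1 writes@4
  I3 | 9 | 10 | 11 | 12   struct: SHIFT busy until I2 writes@8
  I4 | 10 | 11 | 17 | 18
  I5 | 13 | 14 | 15 | 16   struct: SHIFT busy until I3 writes@12
  I6 | 17 | 18 | 19 | 20   struct: SHIFT busy until I5 writes@16

I5 = (13, 14, 15, 16)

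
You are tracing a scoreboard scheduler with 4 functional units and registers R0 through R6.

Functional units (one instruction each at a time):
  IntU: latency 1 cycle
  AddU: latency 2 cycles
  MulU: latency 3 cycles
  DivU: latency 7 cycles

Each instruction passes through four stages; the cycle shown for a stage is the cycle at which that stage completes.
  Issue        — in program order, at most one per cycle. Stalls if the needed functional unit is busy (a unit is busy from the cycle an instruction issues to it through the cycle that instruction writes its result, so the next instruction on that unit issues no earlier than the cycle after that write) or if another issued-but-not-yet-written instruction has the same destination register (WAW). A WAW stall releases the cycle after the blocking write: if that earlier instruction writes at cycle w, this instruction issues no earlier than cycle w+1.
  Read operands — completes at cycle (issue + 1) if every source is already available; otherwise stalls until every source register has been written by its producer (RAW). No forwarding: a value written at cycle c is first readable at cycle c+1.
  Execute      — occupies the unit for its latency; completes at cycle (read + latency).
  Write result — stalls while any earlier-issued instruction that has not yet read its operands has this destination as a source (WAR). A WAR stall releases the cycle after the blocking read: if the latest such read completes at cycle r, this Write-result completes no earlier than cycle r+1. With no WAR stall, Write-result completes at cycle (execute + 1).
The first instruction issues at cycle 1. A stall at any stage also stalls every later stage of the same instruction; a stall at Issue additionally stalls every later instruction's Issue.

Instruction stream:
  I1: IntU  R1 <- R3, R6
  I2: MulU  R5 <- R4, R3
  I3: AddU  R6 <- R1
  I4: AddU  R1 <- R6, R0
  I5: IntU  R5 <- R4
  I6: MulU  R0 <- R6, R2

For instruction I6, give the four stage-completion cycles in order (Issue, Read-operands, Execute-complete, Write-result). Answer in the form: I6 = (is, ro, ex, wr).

I6 = (11, 12, 15, 16)

c1: I1 dispatched to IntU
c2: I1 operands ready, I2 dispatched to MulU
c3: I1 complete, I2 operands ready, I3 dispatched to AddU
c4: R1←I1
c5: I3 operands ready
c6: I2 complete
c7: R5←I2, I3 complete
c8: R6←I3
c9: I4 dispatched to AddU
c10: I4 operands ready, I5 dispatched to IntU
c11: I5 operands ready, I6 dispatched to MulU
c12: I4 complete, I5 complete, I6 operands ready
c13: R1←I4, R5←I5
c15: I6 complete
c16: R0←I6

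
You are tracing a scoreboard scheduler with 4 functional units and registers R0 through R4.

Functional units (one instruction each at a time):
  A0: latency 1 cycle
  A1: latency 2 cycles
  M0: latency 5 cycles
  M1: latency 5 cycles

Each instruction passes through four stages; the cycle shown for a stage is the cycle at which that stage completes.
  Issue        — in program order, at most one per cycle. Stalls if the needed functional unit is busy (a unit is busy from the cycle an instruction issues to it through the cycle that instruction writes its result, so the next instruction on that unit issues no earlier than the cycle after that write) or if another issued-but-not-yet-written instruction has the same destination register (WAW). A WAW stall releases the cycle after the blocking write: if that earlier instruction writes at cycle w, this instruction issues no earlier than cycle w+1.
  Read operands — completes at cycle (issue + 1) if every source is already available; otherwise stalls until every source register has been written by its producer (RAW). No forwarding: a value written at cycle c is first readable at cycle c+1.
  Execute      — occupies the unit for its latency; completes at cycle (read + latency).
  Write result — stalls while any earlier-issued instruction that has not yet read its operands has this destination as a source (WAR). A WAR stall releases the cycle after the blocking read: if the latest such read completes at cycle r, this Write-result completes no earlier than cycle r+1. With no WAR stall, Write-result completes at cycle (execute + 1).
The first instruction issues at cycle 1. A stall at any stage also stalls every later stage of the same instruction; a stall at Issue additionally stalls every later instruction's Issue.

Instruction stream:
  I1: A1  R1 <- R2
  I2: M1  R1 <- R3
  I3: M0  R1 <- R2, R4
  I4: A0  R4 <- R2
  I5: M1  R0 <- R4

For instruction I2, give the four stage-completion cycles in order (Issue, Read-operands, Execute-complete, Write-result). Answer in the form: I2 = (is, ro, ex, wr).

  I1 | 1 | 2 | 4 | 5
  I2 | 6 | 7 | 12 | 13   WAW R1: wait I1 write@5
  I3 | 14 | 15 | 20 | 21   WAW R1: wait I2 write@13
  I4 | 15 | 16 | 17 | 18
  I5 | 16 | 19 | 24 | 25   RAW R4: wait I4 write@18

I2 = (6, 7, 12, 13)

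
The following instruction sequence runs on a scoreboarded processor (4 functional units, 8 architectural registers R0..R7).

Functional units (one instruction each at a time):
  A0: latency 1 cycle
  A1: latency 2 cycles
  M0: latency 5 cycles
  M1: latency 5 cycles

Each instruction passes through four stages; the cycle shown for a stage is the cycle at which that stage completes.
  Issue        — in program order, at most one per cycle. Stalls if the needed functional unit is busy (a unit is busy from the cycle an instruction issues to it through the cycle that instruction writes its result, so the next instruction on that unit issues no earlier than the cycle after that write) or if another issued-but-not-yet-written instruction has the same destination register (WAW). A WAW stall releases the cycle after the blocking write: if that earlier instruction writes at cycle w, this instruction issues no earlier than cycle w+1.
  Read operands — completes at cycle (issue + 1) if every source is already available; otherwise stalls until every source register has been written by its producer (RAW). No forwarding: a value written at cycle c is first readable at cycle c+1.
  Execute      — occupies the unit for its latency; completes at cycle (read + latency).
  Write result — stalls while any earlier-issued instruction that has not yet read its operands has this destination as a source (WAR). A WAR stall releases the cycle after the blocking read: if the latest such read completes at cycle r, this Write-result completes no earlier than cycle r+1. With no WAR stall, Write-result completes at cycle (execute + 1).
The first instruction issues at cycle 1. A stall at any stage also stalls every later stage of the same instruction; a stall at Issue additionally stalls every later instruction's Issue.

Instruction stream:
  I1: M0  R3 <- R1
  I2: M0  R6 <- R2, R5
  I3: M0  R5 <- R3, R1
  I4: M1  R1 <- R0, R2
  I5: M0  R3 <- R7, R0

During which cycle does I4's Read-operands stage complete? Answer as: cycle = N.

cycle = 19

c1: I1 issues→M0
c2: I1 reads
c7: I1 exec-done
c8: I1 writes R3
c9: I2 issues→M0
c10: I2 reads
c15: I2 exec-done
c16: I2 writes R6
c17: I3 issues→M0
c18: I3 reads · I4 issues→M1
c19: I4 reads
c23: I3 exec-done
c24: I3 writes R5 · I4 exec-done
c25: I4 writes R1 · I5 issues→M0
c26: I5 reads
c31: I5 exec-done
c32: I5 writes R3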